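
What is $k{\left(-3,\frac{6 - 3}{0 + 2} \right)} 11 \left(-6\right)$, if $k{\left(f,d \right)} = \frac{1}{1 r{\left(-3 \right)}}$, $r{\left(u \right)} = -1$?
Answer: $66$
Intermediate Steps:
$k{\left(f,d \right)} = -1$ ($k{\left(f,d \right)} = \frac{1}{1 \left(-1\right)} = \frac{1}{-1} = -1$)
$k{\left(-3,\frac{6 - 3}{0 + 2} \right)} 11 \left(-6\right) = \left(-1\right) 11 \left(-6\right) = \left(-11\right) \left(-6\right) = 66$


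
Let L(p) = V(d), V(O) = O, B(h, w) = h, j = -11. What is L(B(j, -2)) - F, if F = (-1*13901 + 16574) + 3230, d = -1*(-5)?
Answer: -5898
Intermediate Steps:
d = 5
L(p) = 5
F = 5903 (F = (-13901 + 16574) + 3230 = 2673 + 3230 = 5903)
L(B(j, -2)) - F = 5 - 1*5903 = 5 - 5903 = -5898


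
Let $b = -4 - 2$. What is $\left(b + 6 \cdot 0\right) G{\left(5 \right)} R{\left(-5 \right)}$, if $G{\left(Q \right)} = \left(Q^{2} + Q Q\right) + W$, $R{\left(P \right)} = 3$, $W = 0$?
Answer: $-900$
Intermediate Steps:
$b = -6$
$G{\left(Q \right)} = 2 Q^{2}$ ($G{\left(Q \right)} = \left(Q^{2} + Q Q\right) + 0 = \left(Q^{2} + Q^{2}\right) + 0 = 2 Q^{2} + 0 = 2 Q^{2}$)
$\left(b + 6 \cdot 0\right) G{\left(5 \right)} R{\left(-5 \right)} = \left(-6 + 6 \cdot 0\right) 2 \cdot 5^{2} \cdot 3 = \left(-6 + 0\right) 2 \cdot 25 \cdot 3 = \left(-6\right) 50 \cdot 3 = \left(-300\right) 3 = -900$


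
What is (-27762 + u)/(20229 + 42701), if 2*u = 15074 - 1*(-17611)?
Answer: -22839/125860 ≈ -0.18146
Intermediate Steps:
u = 32685/2 (u = (15074 - 1*(-17611))/2 = (15074 + 17611)/2 = (½)*32685 = 32685/2 ≈ 16343.)
(-27762 + u)/(20229 + 42701) = (-27762 + 32685/2)/(20229 + 42701) = -22839/2/62930 = -22839/2*1/62930 = -22839/125860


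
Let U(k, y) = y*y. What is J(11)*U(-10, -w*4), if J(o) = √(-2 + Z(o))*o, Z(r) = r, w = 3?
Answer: 4752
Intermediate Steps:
U(k, y) = y²
J(o) = o*√(-2 + o) (J(o) = √(-2 + o)*o = o*√(-2 + o))
J(11)*U(-10, -w*4) = (11*√(-2 + 11))*(-1*3*4)² = (11*√9)*(-3*4)² = (11*3)*(-12)² = 33*144 = 4752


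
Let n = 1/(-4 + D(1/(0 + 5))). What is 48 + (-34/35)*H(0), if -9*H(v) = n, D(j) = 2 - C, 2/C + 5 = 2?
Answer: 10063/210 ≈ 47.919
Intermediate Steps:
C = -2/3 (C = 2/(-5 + 2) = 2/(-3) = 2*(-1/3) = -2/3 ≈ -0.66667)
D(j) = 8/3 (D(j) = 2 - 1*(-2/3) = 2 + 2/3 = 8/3)
n = -3/4 (n = 1/(-4 + 8/3) = 1/(-4/3) = -3/4 ≈ -0.75000)
H(v) = 1/12 (H(v) = -1/9*(-3/4) = 1/12)
48 + (-34/35)*H(0) = 48 - 34/35*(1/12) = 48 - 34*1/35*(1/12) = 48 - 34/35*1/12 = 48 - 17/210 = 10063/210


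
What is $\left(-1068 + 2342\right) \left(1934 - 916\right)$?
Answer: $1296932$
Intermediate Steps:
$\left(-1068 + 2342\right) \left(1934 - 916\right) = 1274 \cdot 1018 = 1296932$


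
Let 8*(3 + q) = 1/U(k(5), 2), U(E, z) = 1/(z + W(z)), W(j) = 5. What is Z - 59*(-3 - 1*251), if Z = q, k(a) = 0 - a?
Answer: 119871/8 ≈ 14984.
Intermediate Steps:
k(a) = -a
U(E, z) = 1/(5 + z) (U(E, z) = 1/(z + 5) = 1/(5 + z))
q = -17/8 (q = -3 + 1/(8*(1/(5 + 2))) = -3 + 1/(8*(1/7)) = -3 + (1/8)*7 = -3 + 7/8 = -17/8 ≈ -2.1250)
Z = -17/8 ≈ -2.1250
Z - 59*(-3 - 1*251) = -17/8 - 59*(-3 - 1*251) = -17/8 - 59*(-3 - 251) = -17/8 - 59*(-254) = -17/8 + 14986 = 119871/8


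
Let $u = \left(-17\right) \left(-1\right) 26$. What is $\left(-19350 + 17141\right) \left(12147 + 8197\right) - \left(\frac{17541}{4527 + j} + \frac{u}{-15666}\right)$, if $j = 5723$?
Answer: $- \frac{3608145740155403}{80288250} \approx -4.494 \cdot 10^{7}$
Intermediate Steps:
$u = 442$ ($u = 17 \cdot 26 = 442$)
$\left(-19350 + 17141\right) \left(12147 + 8197\right) - \left(\frac{17541}{4527 + j} + \frac{u}{-15666}\right) = \left(-19350 + 17141\right) \left(12147 + 8197\right) - \left(\frac{17541}{4527 + 5723} + \frac{442}{-15666}\right) = \left(-2209\right) 20344 - \left(\frac{17541}{10250} + 442 \left(- \frac{1}{15666}\right)\right) = -44939896 - \left(17541 \cdot \frac{1}{10250} - \frac{221}{7833}\right) = -44939896 - \left(\frac{17541}{10250} - \frac{221}{7833}\right) = -44939896 - \frac{135133403}{80288250} = - \frac{3608145740155403}{80288250}$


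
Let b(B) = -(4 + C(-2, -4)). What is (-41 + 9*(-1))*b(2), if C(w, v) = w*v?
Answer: 600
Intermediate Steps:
C(w, v) = v*w
b(B) = -12 (b(B) = -(4 - 4*(-2)) = -(4 + 8) = -1*12 = -12)
(-41 + 9*(-1))*b(2) = (-41 + 9*(-1))*(-12) = (-41 - 9)*(-12) = -50*(-12) = 600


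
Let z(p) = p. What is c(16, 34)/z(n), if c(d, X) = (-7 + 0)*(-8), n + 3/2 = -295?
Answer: -112/593 ≈ -0.18887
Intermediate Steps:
n = -593/2 (n = -3/2 - 295 = -593/2 ≈ -296.50)
c(d, X) = 56 (c(d, X) = -7*(-8) = 56)
c(16, 34)/z(n) = 56/(-593/2) = 56*(-2/593) = -112/593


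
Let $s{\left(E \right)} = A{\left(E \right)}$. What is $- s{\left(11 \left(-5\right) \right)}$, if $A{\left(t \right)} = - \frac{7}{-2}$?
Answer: $- \frac{7}{2} \approx -3.5$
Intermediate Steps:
$A{\left(t \right)} = \frac{7}{2}$ ($A{\left(t \right)} = \left(-7\right) \left(- \frac{1}{2}\right) = \frac{7}{2}$)
$s{\left(E \right)} = \frac{7}{2}$
$- s{\left(11 \left(-5\right) \right)} = \left(-1\right) \frac{7}{2} = - \frac{7}{2}$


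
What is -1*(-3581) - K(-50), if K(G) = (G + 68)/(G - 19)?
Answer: 82369/23 ≈ 3581.3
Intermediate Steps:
K(G) = (68 + G)/(-19 + G)
-1*(-3581) - K(-50) = -1*(-3581) - (68 - 50)/(-19 - 50) = 3581 - 18/(-69) = 3581 - (-1)*18/69 = 3581 - 1*(-6/23) = 3581 + 6/23 = 82369/23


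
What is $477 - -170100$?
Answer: $170577$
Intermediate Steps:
$477 - -170100 = 477 + 170100 = 170577$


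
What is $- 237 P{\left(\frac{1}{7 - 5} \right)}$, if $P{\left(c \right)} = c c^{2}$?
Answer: $- \frac{237}{8} \approx -29.625$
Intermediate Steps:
$P{\left(c \right)} = c^{3}$
$- 237 P{\left(\frac{1}{7 - 5} \right)} = - 237 \left(\frac{1}{7 - 5}\right)^{3} = - 237 \left(\frac{1}{2}\right)^{3} = - \frac{237}{8}$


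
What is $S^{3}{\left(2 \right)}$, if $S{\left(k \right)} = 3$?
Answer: $27$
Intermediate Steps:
$S^{3}{\left(2 \right)} = 3^{3} = 27$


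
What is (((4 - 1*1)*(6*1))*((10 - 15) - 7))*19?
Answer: -4104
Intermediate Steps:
(((4 - 1*1)*(6*1))*((10 - 15) - 7))*19 = (((4 - 1)*6)*(-5 - 7))*19 = ((3*6)*(-12))*19 = (18*(-12))*19 = -216*19 = -4104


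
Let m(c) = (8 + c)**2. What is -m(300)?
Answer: -94864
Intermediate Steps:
-m(300) = -(8 + 300)**2 = -1*308**2 = -1*94864 = -94864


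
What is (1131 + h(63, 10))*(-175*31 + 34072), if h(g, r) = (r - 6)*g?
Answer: 39618801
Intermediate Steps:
h(g, r) = g*(-6 + r) (h(g, r) = (-6 + r)*g = g*(-6 + r))
(1131 + h(63, 10))*(-175*31 + 34072) = (1131 + 63*(-6 + 10))*(-175*31 + 34072) = (1131 + 63*4)*(-5425 + 34072) = (1131 + 252)*28647 = 1383*28647 = 39618801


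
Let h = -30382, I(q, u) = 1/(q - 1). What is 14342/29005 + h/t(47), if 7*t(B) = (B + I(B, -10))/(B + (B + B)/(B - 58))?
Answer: -519603722434/2987515 ≈ -1.7393e+5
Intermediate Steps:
I(q, u) = 1/(-1 + q)
t(B) = (B + 1/(-1 + B))/(7*(B + 2*B/(-58 + B))) (t(B) = ((B + 1/(-1 + B))/(B + (B + B)/(B - 58)))/7 = ((B + 1/(-1 + B))/(B + (2*B)/(-58 + B)))/7 = ((B + 1/(-1 + B))/(B + 2*B/(-58 + B)))/7 = (B + 1/(-1 + B))/(7*(B + 2*B/(-58 + B))))
14342/29005 + h/t(47) = 14342/29005 - 30382*329*(-1 + 47)*(-56 + 47)/(-58 + 47 + 47*(-1 + 47)*(-58 + 47)) = 14342*(1/29005) - 30382*(-136206/(-58 + 47 + 47*46*(-11))) = 14342/29005 - 30382*(-136206/(-58 + 47 - 23782)) = 14342/29005 - 30382/((1/7)*(1/47)*(1/46)*(-1/9)*(-23793)) = 14342/29005 - 30382/1133/6486 = 14342/29005 - 30382*6486/1133 = 14342/29005 - 17914332/103 = -519603722434/2987515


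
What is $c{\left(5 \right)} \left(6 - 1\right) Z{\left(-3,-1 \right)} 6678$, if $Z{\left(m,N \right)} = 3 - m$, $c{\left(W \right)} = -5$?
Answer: $-1001700$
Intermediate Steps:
$c{\left(5 \right)} \left(6 - 1\right) Z{\left(-3,-1 \right)} 6678 = - 5 \left(6 - 1\right) \left(3 - -3\right) 6678 = \left(-5\right) 5 \left(3 + 3\right) 6678 = \left(-25\right) 6 \cdot 6678 = \left(-150\right) 6678 = -1001700$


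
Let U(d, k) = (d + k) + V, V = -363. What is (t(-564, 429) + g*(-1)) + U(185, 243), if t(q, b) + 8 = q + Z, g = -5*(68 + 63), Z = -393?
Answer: -245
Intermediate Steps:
g = -655 (g = -5*131 = -655)
t(q, b) = -401 + q (t(q, b) = -8 + (q - 393) = -8 + (-393 + q) = -401 + q)
U(d, k) = -363 + d + k (U(d, k) = (d + k) - 363 = -363 + d + k)
(t(-564, 429) + g*(-1)) + U(185, 243) = ((-401 - 564) - 655*(-1)) + (-363 + 185 + 243) = (-965 + 655) + 65 = -310 + 65 = -245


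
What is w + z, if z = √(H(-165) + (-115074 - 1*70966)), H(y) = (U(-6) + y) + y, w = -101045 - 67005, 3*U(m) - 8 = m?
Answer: -168050 + 2*I*√419331/3 ≈ -1.6805e+5 + 431.71*I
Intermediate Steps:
U(m) = 8/3 + m/3
w = -168050
H(y) = ⅔ + 2*y (H(y) = ((8/3 + (⅓)*(-6)) + y) + y = ((8/3 - 2) + y) + y = (⅔ + y) + y = ⅔ + 2*y)
z = 2*I*√419331/3 (z = √((⅔ + 2*(-165)) + (-115074 - 1*70966)) = √((⅔ - 330) + (-115074 - 70966)) = √(-988/3 - 186040) = √(-559108/3) = 2*I*√419331/3 ≈ 431.71*I)
w + z = -168050 + 2*I*√419331/3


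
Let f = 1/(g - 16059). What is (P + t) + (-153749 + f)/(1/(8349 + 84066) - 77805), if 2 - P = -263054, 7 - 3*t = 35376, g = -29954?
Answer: 124698003842484180224/496274297912943 ≈ 2.5127e+5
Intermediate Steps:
f = -1/46013 (f = 1/(-29954 - 16059) = 1/(-46013) = -1/46013 ≈ -2.1733e-5)
t = -35369/3 (t = 7/3 - ⅓*35376 = 7/3 - 11792 = -35369/3 ≈ -11790.)
P = 263056 (P = 2 - 1*(-263054) = 2 + 263054 = 263056)
(P + t) + (-153749 + f)/(1/(8349 + 84066) - 77805) = (263056 - 35369/3) + (-153749 - 1/46013)/(1/(8349 + 84066) - 77805) = 753799/3 - 7074452738/(46013*(1/92415 - 77805)) = 753799/3 - 7074452738/(46013*(-7190349074/92415)) = 753799/3 - 7074452738/46013*(-92415/7190349074) = 753799/3 + 326892774891135/165424765970981 = 124698003842484180224/496274297912943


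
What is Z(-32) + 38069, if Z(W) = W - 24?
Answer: 38013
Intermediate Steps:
Z(W) = -24 + W
Z(-32) + 38069 = (-24 - 32) + 38069 = -56 + 38069 = 38013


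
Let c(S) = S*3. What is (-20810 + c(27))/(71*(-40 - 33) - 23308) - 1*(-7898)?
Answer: 225042647/28491 ≈ 7898.7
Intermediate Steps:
c(S) = 3*S
(-20810 + c(27))/(71*(-40 - 33) - 23308) - 1*(-7898) = (-20810 + 3*27)/(71*(-40 - 33) - 23308) - 1*(-7898) = (-20810 + 81)/(71*(-73) - 23308) + 7898 = -20729/(-5183 - 23308) + 7898 = -20729/(-28491) + 7898 = -20729*(-1/28491) + 7898 = 20729/28491 + 7898 = 225042647/28491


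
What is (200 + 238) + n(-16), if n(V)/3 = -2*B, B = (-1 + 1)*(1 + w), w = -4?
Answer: 438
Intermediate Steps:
B = 0 (B = (-1 + 1)*(1 - 4) = 0*(-3) = 0)
n(V) = 0 (n(V) = 3*(-2*0) = 3*0 = 0)
(200 + 238) + n(-16) = (200 + 238) + 0 = 438 + 0 = 438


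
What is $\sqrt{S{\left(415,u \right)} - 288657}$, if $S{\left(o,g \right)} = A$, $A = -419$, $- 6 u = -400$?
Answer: $2 i \sqrt{72269} \approx 537.66 i$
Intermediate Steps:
$u = \frac{200}{3}$ ($u = \left(- \frac{1}{6}\right) \left(-400\right) = \frac{200}{3} \approx 66.667$)
$S{\left(o,g \right)} = -419$
$\sqrt{S{\left(415,u \right)} - 288657} = \sqrt{-419 - 288657} = \sqrt{-289076} = 2 i \sqrt{72269}$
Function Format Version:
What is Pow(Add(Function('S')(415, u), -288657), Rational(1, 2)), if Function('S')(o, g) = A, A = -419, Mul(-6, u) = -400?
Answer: Mul(2, I, Pow(72269, Rational(1, 2))) ≈ Mul(537.66, I)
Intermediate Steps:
u = Rational(200, 3) (u = Mul(Rational(-1, 6), -400) = Rational(200, 3) ≈ 66.667)
Function('S')(o, g) = -419
Pow(Add(Function('S')(415, u), -288657), Rational(1, 2)) = Pow(Add(-419, -288657), Rational(1, 2)) = Pow(-289076, Rational(1, 2)) = Mul(2, I, Pow(72269, Rational(1, 2)))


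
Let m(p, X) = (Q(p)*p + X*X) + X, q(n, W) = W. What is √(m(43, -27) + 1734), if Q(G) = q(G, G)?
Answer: √4285 ≈ 65.460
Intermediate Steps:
Q(G) = G
m(p, X) = X + X² + p² (m(p, X) = (p*p + X*X) + X = (p² + X²) + X = (X² + p²) + X = X + X² + p²)
√(m(43, -27) + 1734) = √((-27 + (-27)² + 43²) + 1734) = √((-27 + 729 + 1849) + 1734) = √(2551 + 1734) = √4285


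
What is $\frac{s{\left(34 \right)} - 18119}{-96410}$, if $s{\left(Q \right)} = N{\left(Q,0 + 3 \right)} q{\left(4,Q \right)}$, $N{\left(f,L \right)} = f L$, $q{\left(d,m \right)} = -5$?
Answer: $\frac{18629}{96410} \approx 0.19323$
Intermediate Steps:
$N{\left(f,L \right)} = L f$
$s{\left(Q \right)} = - 15 Q$ ($s{\left(Q \right)} = \left(0 + 3\right) Q \left(-5\right) = 3 Q \left(-5\right) = - 15 Q$)
$\frac{s{\left(34 \right)} - 18119}{-96410} = \frac{\left(-15\right) 34 - 18119}{-96410} = \left(-510 - 18119\right) \left(- \frac{1}{96410}\right) = \left(-18629\right) \left(- \frac{1}{96410}\right) = \frac{18629}{96410}$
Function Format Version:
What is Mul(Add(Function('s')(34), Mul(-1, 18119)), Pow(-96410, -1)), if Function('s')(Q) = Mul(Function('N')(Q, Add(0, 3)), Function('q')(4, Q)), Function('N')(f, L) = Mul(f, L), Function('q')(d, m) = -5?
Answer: Rational(18629, 96410) ≈ 0.19323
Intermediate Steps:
Function('N')(f, L) = Mul(L, f)
Function('s')(Q) = Mul(-15, Q) (Function('s')(Q) = Mul(Mul(Add(0, 3), Q), -5) = Mul(Mul(3, Q), -5) = Mul(-15, Q))
Mul(Add(Function('s')(34), Mul(-1, 18119)), Pow(-96410, -1)) = Mul(Add(Mul(-15, 34), Mul(-1, 18119)), Pow(-96410, -1)) = Mul(Add(-510, -18119), Rational(-1, 96410)) = Mul(-18629, Rational(-1, 96410)) = Rational(18629, 96410)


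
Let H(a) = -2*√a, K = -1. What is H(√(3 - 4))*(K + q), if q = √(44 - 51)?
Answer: 2*(-1)^(¼)*(1 - I*√7) ≈ 5.1559 - 2.3274*I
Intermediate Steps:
q = I*√7 (q = √(-7) = I*√7 ≈ 2.6458*I)
H(√(3 - 4))*(K + q) = (-2*(3 - 4)^(¼))*(-1 + I*√7) = (-2*(-1)^(¼))*(-1 + I*√7) = (-2*√I)*(-1 + I*√7) = -2*√I*(-1 + I*√7)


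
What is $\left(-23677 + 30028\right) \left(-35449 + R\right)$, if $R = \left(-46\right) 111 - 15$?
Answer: $-257660070$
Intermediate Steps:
$R = -5121$ ($R = -5106 - 15 = -5121$)
$\left(-23677 + 30028\right) \left(-35449 + R\right) = \left(-23677 + 30028\right) \left(-35449 - 5121\right) = 6351 \left(-40570\right) = -257660070$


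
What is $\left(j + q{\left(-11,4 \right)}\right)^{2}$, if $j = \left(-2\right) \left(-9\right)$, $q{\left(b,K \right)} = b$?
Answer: $49$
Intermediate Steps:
$j = 18$
$\left(j + q{\left(-11,4 \right)}\right)^{2} = \left(18 - 11\right)^{2} = 7^{2} = 49$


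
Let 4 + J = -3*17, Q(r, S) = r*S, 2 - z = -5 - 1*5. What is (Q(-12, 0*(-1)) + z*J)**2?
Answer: 435600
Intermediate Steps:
z = 12 (z = 2 - (-5 - 1*5) = 2 - (-5 - 5) = 2 - 1*(-10) = 2 + 10 = 12)
Q(r, S) = S*r
J = -55 (J = -4 - 3*17 = -4 - 51 = -55)
(Q(-12, 0*(-1)) + z*J)**2 = ((0*(-1))*(-12) + 12*(-55))**2 = (0*(-12) - 660)**2 = (0 - 660)**2 = (-660)**2 = 435600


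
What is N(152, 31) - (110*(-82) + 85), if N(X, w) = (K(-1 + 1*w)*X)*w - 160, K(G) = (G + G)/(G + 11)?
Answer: 642495/41 ≈ 15671.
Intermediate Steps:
K(G) = 2*G/(11 + G) (K(G) = (2*G)/(11 + G) = 2*G/(11 + G))
N(X, w) = -160 + 2*X*w*(-1 + w)/(10 + w) (N(X, w) = ((2*(-1 + 1*w)/(11 + (-1 + 1*w)))*X)*w - 160 = ((2*(-1 + w)/(11 + (-1 + w)))*X)*w - 160 = ((2*(-1 + w)/(10 + w))*X)*w - 160 = (2*X*(-1 + w)/(10 + w))*w - 160 = 2*X*w*(-1 + w)/(10 + w) - 160 = -160 + 2*X*w*(-1 + w)/(10 + w))
N(152, 31) - (110*(-82) + 85) = 2*(-800 - 80*31 + 152*31*(-1 + 31))/(10 + 31) - (110*(-82) + 85) = 2*(-800 - 2480 + 152*31*30)/41 - (-9020 + 85) = 2*(1/41)*(-800 - 2480 + 141360) - 1*(-8935) = 2*(1/41)*138080 + 8935 = 276160/41 + 8935 = 642495/41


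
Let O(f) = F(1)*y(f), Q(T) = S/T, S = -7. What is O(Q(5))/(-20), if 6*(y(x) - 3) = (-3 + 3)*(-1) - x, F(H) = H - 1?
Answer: 0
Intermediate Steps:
F(H) = -1 + H
y(x) = 3 - x/6 (y(x) = 3 + ((-3 + 3)*(-1) - x)/6 = 3 + (0*(-1) - x)/6 = 3 + (0 - x)/6 = 3 + (-x)/6 = 3 - x/6)
Q(T) = -7/T
O(f) = 0 (O(f) = (-1 + 1)*(3 - f/6) = 0*(3 - f/6) = 0)
O(Q(5))/(-20) = 0/(-20) = 0*(-1/20) = 0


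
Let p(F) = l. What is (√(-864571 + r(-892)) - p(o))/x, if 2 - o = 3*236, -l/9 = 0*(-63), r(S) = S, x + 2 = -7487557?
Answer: -I*√865463/7487559 ≈ -0.00012425*I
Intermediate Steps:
x = -7487559 (x = -2 - 7487557 = -7487559)
l = 0 (l = -0*(-63) = -9*0 = 0)
o = -706 (o = 2 - 3*236 = 2 - 1*708 = 2 - 708 = -706)
p(F) = 0
(√(-864571 + r(-892)) - p(o))/x = (√(-864571 - 892) - 1*0)/(-7487559) = (√(-865463) + 0)*(-1/7487559) = (I*√865463 + 0)*(-1/7487559) = (I*√865463)*(-1/7487559) = -I*√865463/7487559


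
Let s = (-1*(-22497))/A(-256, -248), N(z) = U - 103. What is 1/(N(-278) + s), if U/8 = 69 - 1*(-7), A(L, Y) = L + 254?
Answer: -2/21487 ≈ -9.3080e-5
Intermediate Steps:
A(L, Y) = 254 + L
U = 608 (U = 8*(69 - 1*(-7)) = 8*(69 + 7) = 8*76 = 608)
N(z) = 505 (N(z) = 608 - 103 = 505)
s = -22497/2 (s = (-1*(-22497))/(254 - 256) = 22497/(-2) = 22497*(-½) = -22497/2 ≈ -11249.)
1/(N(-278) + s) = 1/(505 - 22497/2) = 1/(-21487/2) = -2/21487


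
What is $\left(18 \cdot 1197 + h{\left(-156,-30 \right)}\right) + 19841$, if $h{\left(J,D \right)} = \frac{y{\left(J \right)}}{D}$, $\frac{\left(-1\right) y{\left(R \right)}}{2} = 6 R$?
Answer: $\frac{206623}{5} \approx 41325.0$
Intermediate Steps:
$y{\left(R \right)} = - 12 R$ ($y{\left(R \right)} = - 2 \cdot 6 R = - 12 R$)
$h{\left(J,D \right)} = - \frac{12 J}{D}$ ($h{\left(J,D \right)} = \frac{\left(-12\right) J}{D} = - \frac{12 J}{D}$)
$\left(18 \cdot 1197 + h{\left(-156,-30 \right)}\right) + 19841 = \left(18 \cdot 1197 - - \frac{1872}{-30}\right) + 19841 = \left(21546 - \left(-1872\right) \left(- \frac{1}{30}\right)\right) + 19841 = \left(21546 - \frac{312}{5}\right) + 19841 = \frac{107418}{5} + 19841 = \frac{206623}{5}$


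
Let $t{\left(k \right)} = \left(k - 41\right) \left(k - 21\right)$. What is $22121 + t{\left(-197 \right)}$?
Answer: $74005$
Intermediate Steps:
$t{\left(k \right)} = \left(-41 + k\right) \left(-21 + k\right)$
$22121 + t{\left(-197 \right)} = 22121 + \left(861 + \left(-197\right)^{2} - -12214\right) = 22121 + \left(861 + 38809 + 12214\right) = 22121 + 51884 = 74005$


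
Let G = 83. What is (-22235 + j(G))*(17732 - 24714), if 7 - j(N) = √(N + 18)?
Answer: 155195896 + 6982*√101 ≈ 1.5527e+8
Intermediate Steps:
j(N) = 7 - √(18 + N) (j(N) = 7 - √(N + 18) = 7 - √(18 + N))
(-22235 + j(G))*(17732 - 24714) = (-22235 + (7 - √(18 + 83)))*(17732 - 24714) = (-22235 + (7 - √101))*(-6982) = (-22228 - √101)*(-6982) = 155195896 + 6982*√101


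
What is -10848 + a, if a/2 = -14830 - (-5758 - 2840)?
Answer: -23312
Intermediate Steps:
a = -12464 (a = 2*(-14830 - (-5758 - 2840)) = 2*(-14830 - 1*(-8598)) = 2*(-14830 + 8598) = 2*(-6232) = -12464)
-10848 + a = -10848 - 12464 = -23312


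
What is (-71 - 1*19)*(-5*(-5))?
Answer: -2250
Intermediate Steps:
(-71 - 1*19)*(-5*(-5)) = (-71 - 19)*25 = -90*25 = -2250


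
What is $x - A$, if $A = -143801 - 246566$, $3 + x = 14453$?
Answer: $404817$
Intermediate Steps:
$x = 14450$ ($x = -3 + 14453 = 14450$)
$A = -390367$ ($A = -143801 - 246566 = -390367$)
$x - A = 14450 - -390367 = 14450 + 390367 = 404817$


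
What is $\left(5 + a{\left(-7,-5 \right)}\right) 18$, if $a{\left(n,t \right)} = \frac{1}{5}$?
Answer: $\frac{468}{5} \approx 93.6$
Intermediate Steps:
$a{\left(n,t \right)} = \frac{1}{5}$
$\left(5 + a{\left(-7,-5 \right)}\right) 18 = \left(5 + \frac{1}{5}\right) 18 = \frac{26}{5} \cdot 18 = \frac{468}{5}$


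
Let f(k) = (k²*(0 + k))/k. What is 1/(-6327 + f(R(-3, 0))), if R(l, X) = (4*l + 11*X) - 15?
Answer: -1/5598 ≈ -0.00017864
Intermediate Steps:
R(l, X) = -15 + 4*l + 11*X
f(k) = k² (f(k) = (k²*k)/k = k³/k = k²)
1/(-6327 + f(R(-3, 0))) = 1/(-6327 + (-15 + 4*(-3) + 11*0)²) = 1/(-6327 + (-15 - 12 + 0)²) = 1/(-6327 + (-27)²) = 1/(-6327 + 729) = 1/(-5598) = -1/5598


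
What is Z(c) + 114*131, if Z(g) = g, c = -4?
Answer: 14930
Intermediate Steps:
Z(c) + 114*131 = -4 + 114*131 = -4 + 14934 = 14930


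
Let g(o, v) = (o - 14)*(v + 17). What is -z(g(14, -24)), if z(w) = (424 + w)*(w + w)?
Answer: 0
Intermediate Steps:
g(o, v) = (-14 + o)*(17 + v)
z(w) = 2*w*(424 + w) (z(w) = (424 + w)*(2*w) = 2*w*(424 + w))
-z(g(14, -24)) = -2*(-238 - 14*(-24) + 17*14 + 14*(-24))*(424 + (-238 - 14*(-24) + 17*14 + 14*(-24))) = -2*(-238 + 336 + 238 - 336)*(424 + (-238 + 336 + 238 - 336)) = -2*0*(424 + 0) = -2*0*424 = -1*0 = 0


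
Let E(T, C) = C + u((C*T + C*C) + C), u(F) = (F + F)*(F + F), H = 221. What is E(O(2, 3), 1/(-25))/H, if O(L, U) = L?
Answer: 483/6640625 ≈ 7.2734e-5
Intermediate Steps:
u(F) = 4*F² (u(F) = (2*F)*(2*F) = 4*F²)
E(T, C) = C + 4*(C + C² + C*T)² (E(T, C) = C + 4*((C*T + C*C) + C)² = C + 4*((C*T + C²) + C)² = C + 4*((C² + C*T) + C)² = C + 4*(C + C² + C*T)²)
E(O(2, 3), 1/(-25))/H = ((1 + 4*(1 + 1/(-25) + 2)²/(-25))/(-25))/221 = -(1 + 4*(-1/25)*(1 - 1/25 + 2)²)/25*(1/221) = -(1 + 4*(-1/25)*(74/25)²)/25*(1/221) = -(1 + 4*(-1/25)*(5476/625))/25*(1/221) = -(1 - 21904/15625)/25*(1/221) = -1/25*(-6279/15625)*(1/221) = (6279/390625)*(1/221) = 483/6640625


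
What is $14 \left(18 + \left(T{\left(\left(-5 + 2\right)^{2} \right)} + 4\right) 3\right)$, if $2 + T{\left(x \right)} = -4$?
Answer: $168$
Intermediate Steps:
$T{\left(x \right)} = -6$ ($T{\left(x \right)} = -2 - 4 = -6$)
$14 \left(18 + \left(T{\left(\left(-5 + 2\right)^{2} \right)} + 4\right) 3\right) = 14 \left(18 + \left(-6 + 4\right) 3\right) = 14 \left(18 - 6\right) = 14 \cdot 12 = 168$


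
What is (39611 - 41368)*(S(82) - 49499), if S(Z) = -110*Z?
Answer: 102817883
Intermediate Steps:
(39611 - 41368)*(S(82) - 49499) = (39611 - 41368)*(-110*82 - 49499) = -1757*(-9020 - 49499) = -1757*(-58519) = 102817883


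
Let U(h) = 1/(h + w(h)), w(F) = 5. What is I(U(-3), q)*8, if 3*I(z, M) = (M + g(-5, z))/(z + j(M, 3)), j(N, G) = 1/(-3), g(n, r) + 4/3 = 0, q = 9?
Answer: 368/3 ≈ 122.67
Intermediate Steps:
g(n, r) = -4/3 (g(n, r) = -4/3 + 0 = -4/3)
j(N, G) = -⅓
U(h) = 1/(5 + h) (U(h) = 1/(h + 5) = 1/(5 + h))
I(z, M) = (-4/3 + M)/(3*(-⅓ + z)) (I(z, M) = ((M - 4/3)/(z - ⅓))/3 = ((-4/3 + M)/(-⅓ + z))/3 = (-4/3 + M)/(3*(-⅓ + z)))
I(U(-3), q)*8 = ((-4 + 3*9)/(3*(-1 + 3/(5 - 3))))*8 = ((-4 + 27)/(3*(-1 + 3/2)))*8 = ((⅓)*23/(-1 + 3*(½)))*8 = ((⅓)*23/(-1 + 3/2))*8 = ((⅓)*23/(½))*8 = ((⅓)*2*23)*8 = (46/3)*8 = 368/3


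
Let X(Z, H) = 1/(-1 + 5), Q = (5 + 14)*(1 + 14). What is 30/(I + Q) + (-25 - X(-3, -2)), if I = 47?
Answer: -8353/332 ≈ -25.160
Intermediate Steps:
Q = 285 (Q = 19*15 = 285)
X(Z, H) = ¼ (X(Z, H) = 1/4 = ¼)
30/(I + Q) + (-25 - X(-3, -2)) = 30/(47 + 285) + (-25 - 1*¼) = 30/332 + (-25 - ¼) = 30*(1/332) - 101/4 = 15/166 - 101/4 = -8353/332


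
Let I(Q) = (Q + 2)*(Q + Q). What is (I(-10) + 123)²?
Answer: 80089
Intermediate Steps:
I(Q) = 2*Q*(2 + Q) (I(Q) = (2 + Q)*(2*Q) = 2*Q*(2 + Q))
(I(-10) + 123)² = (2*(-10)*(2 - 10) + 123)² = (2*(-10)*(-8) + 123)² = (160 + 123)² = 283² = 80089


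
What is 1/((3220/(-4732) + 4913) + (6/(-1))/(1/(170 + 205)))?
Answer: 169/449932 ≈ 0.00037561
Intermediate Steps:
1/((3220/(-4732) + 4913) + (6/(-1))/(1/(170 + 205))) = 1/((3220*(-1/4732) + 4913) + (6*(-1))/(1/375)) = 1/((-115/169 + 4913) - 6/(1/375)) = 1/(830182/169 + 375*(-6)) = 1/(830182/169 - 2250) = 1/(449932/169) = 169/449932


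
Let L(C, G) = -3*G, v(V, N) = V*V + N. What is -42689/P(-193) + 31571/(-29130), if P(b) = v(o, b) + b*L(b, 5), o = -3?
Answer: -1329119551/78971430 ≈ -16.830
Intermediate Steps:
v(V, N) = N + V² (v(V, N) = V² + N = N + V²)
P(b) = 9 - 14*b (P(b) = (b + (-3)²) + b*(-3*5) = (b + 9) + b*(-15) = (9 + b) - 15*b = 9 - 14*b)
-42689/P(-193) + 31571/(-29130) = -42689/(9 - 14*(-193)) + 31571/(-29130) = -42689/(9 + 2702) + 31571*(-1/29130) = -42689/2711 - 31571/29130 = -1329119551/78971430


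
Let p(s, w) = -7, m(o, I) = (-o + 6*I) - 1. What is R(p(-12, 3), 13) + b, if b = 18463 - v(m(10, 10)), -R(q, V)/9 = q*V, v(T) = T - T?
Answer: 19282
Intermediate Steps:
m(o, I) = -1 - o + 6*I
v(T) = 0
R(q, V) = -9*V*q (R(q, V) = -9*q*V = -9*V*q)
b = 18463 (b = 18463 - 1*0 = 18463 + 0 = 18463)
R(p(-12, 3), 13) + b = -9*13*(-7) + 18463 = 819 + 18463 = 19282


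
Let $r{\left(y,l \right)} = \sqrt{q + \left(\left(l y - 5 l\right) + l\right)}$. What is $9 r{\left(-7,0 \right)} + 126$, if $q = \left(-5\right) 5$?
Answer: $126 + 45 i \approx 126.0 + 45.0 i$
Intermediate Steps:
$q = -25$
$r{\left(y,l \right)} = \sqrt{-25 - 4 l + l y}$ ($r{\left(y,l \right)} = \sqrt{-25 + \left(\left(l y - 5 l\right) + l\right)} = \sqrt{-25 + \left(\left(- 5 l + l y\right) + l\right)} = \sqrt{-25 + \left(- 4 l + l y\right)} = \sqrt{-25 - 4 l + l y}$)
$9 r{\left(-7,0 \right)} + 126 = 9 \sqrt{-25 - 0 + 0 \left(-7\right)} + 126 = 9 \sqrt{-25 + 0 + 0} + 126 = 9 \sqrt{-25} + 126 = 9 \cdot 5 i + 126 = 45 i + 126 = 126 + 45 i$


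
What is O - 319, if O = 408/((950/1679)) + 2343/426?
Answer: 387207/950 ≈ 407.59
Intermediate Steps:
O = 690257/950 (O = 408/((950*(1/1679))) + 2343*(1/426) = 408/(950/1679) + 11/2 = 408*(1679/950) + 11/2 = 342516/475 + 11/2 = 690257/950 ≈ 726.59)
O - 319 = 690257/950 - 319 = 387207/950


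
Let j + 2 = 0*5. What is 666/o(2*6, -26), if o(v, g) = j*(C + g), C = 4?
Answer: 333/22 ≈ 15.136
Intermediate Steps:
j = -2 (j = -2 + 0*5 = -2 + 0 = -2)
o(v, g) = -8 - 2*g (o(v, g) = -2*(4 + g) = -8 - 2*g)
666/o(2*6, -26) = 666/(-8 - 2*(-26)) = 666/(-8 + 52) = 666/44 = 666*(1/44) = 333/22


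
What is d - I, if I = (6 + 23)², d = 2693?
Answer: 1852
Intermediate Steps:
I = 841 (I = 29² = 841)
d - I = 2693 - 1*841 = 2693 - 841 = 1852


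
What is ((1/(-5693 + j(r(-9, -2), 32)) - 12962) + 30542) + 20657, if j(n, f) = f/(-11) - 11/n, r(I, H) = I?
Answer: 21557026339/563774 ≈ 38237.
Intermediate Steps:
j(n, f) = -11/n - f/11 (j(n, f) = f*(-1/11) - 11/n = -f/11 - 11/n = -11/n - f/11)
((1/(-5693 + j(r(-9, -2), 32)) - 12962) + 30542) + 20657 = ((1/(-5693 + (-11/(-9) - 1/11*32)) - 12962) + 30542) + 20657 = ((1/(-5693 + (-11*(-⅑) - 32/11)) - 12962) + 30542) + 20657 = ((1/(-5693 + (11/9 - 32/11)) - 12962) + 30542) + 20657 = ((1/(-5693 - 167/99) - 12962) + 30542) + 20657 = ((1/(-563774/99) - 12962) + 30542) + 20657 = ((-99/563774 - 12962) + 30542) + 20657 = (-7307638687/563774 + 30542) + 20657 = 9911146821/563774 + 20657 = 21557026339/563774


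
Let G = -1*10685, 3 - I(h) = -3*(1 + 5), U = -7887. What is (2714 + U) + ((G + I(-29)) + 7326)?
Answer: -8511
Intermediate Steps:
I(h) = 21 (I(h) = 3 - (-3)*(1 + 5) = 3 - (-3)*6 = 3 - 1*(-18) = 3 + 18 = 21)
G = -10685
(2714 + U) + ((G + I(-29)) + 7326) = (2714 - 7887) + ((-10685 + 21) + 7326) = -5173 + (-10664 + 7326) = -5173 - 3338 = -8511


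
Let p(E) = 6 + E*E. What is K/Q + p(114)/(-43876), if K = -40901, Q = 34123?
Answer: -1119119761/748590374 ≈ -1.4950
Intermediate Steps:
p(E) = 6 + E**2
K/Q + p(114)/(-43876) = -40901/34123 + (6 + 114**2)/(-43876) = -40901*1/34123 + (6 + 12996)*(-1/43876) = -40901/34123 + 13002*(-1/43876) = -40901/34123 - 6501/21938 = -1119119761/748590374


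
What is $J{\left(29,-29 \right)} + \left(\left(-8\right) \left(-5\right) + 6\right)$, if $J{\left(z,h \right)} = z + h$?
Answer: $46$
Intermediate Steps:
$J{\left(z,h \right)} = h + z$
$J{\left(29,-29 \right)} + \left(\left(-8\right) \left(-5\right) + 6\right) = \left(-29 + 29\right) + \left(\left(-8\right) \left(-5\right) + 6\right) = 0 + \left(40 + 6\right) = 0 + 46 = 46$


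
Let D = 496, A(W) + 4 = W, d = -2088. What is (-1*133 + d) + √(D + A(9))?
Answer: -2221 + √501 ≈ -2198.6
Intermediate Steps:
A(W) = -4 + W
(-1*133 + d) + √(D + A(9)) = (-1*133 - 2088) + √(496 + (-4 + 9)) = (-133 - 2088) + √(496 + 5) = -2221 + √501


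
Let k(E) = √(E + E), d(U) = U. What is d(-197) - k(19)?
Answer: -197 - √38 ≈ -203.16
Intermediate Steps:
k(E) = √2*√E (k(E) = √(2*E) = √2*√E)
d(-197) - k(19) = -197 - √2*√19 = -197 - √38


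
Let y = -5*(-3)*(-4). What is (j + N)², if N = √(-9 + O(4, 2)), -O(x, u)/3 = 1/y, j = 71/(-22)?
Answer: 1773/1210 - 71*I*√895/110 ≈ 1.4653 - 19.31*I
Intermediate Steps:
y = -60 (y = 15*(-4) = -60)
j = -71/22 (j = 71*(-1/22) = -71/22 ≈ -3.2273)
O(x, u) = 1/20 (O(x, u) = -3/(-60) = -3*(-1/60) = 1/20)
N = I*√895/10 (N = √(-9 + 1/20) = √(-179/20) = I*√895/10 ≈ 2.9917*I)
(j + N)² = (-71/22 + I*√895/10)²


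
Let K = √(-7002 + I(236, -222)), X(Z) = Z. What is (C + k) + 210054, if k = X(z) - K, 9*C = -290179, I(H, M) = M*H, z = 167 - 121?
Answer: 1600721/9 - I*√59394 ≈ 1.7786e+5 - 243.71*I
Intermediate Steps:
z = 46
I(H, M) = H*M
C = -290179/9 (C = (⅑)*(-290179) = -290179/9 ≈ -32242.)
K = I*√59394 (K = √(-7002 + 236*(-222)) = √(-7002 - 52392) = √(-59394) = I*√59394 ≈ 243.71*I)
k = 46 - I*√59394 ≈ 46.0 - 243.71*I
(C + k) + 210054 = (-290179/9 + (46 - I*√59394)) + 210054 = (-289765/9 - I*√59394) + 210054 = 1600721/9 - I*√59394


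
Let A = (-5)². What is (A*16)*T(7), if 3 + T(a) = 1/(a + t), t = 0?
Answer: -8000/7 ≈ -1142.9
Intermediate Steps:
T(a) = -3 + 1/a (T(a) = -3 + 1/(a + 0) = -3 + 1/a)
A = 25
(A*16)*T(7) = (25*16)*(-3 + 1/7) = 400*(-3 + ⅐) = 400*(-20/7) = -8000/7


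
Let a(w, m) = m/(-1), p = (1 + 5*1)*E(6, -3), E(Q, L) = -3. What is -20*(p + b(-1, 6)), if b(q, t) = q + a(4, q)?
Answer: 360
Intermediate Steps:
p = -18 (p = (1 + 5*1)*(-3) = (1 + 5)*(-3) = 6*(-3) = -18)
a(w, m) = -m (a(w, m) = m*(-1) = -m)
b(q, t) = 0 (b(q, t) = q - q = 0)
-20*(p + b(-1, 6)) = -20*(-18 + 0) = -20*(-18) = 360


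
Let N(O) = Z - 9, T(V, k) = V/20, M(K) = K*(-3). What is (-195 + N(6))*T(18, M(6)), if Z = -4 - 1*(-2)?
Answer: -927/5 ≈ -185.40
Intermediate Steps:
M(K) = -3*K
T(V, k) = V/20 (T(V, k) = V*(1/20) = V/20)
Z = -2 (Z = -4 + 2 = -2)
N(O) = -11 (N(O) = -2 - 9 = -11)
(-195 + N(6))*T(18, M(6)) = (-195 - 11)*((1/20)*18) = -206*9/10 = -927/5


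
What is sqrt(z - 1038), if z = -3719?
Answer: I*sqrt(4757) ≈ 68.971*I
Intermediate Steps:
sqrt(z - 1038) = sqrt(-3719 - 1038) = sqrt(-4757) = I*sqrt(4757)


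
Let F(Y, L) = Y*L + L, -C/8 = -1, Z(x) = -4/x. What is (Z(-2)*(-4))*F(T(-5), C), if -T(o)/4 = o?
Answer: -1344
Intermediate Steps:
T(o) = -4*o
C = 8 (C = -8*(-1) = 8)
F(Y, L) = L + L*Y (F(Y, L) = L*Y + L = L + L*Y)
(Z(-2)*(-4))*F(T(-5), C) = (-4/(-2)*(-4))*(8*(1 - 4*(-5))) = (-4*(-½)*(-4))*(8*(1 + 20)) = (2*(-4))*(8*21) = -8*168 = -1344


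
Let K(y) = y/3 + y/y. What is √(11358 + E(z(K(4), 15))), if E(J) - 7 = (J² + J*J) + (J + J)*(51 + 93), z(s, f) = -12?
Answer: √8197 ≈ 90.537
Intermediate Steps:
K(y) = 1 + y/3 (K(y) = y*(⅓) + 1 = y/3 + 1 = 1 + y/3)
E(J) = 7 + 2*J² + 288*J (E(J) = 7 + ((J² + J*J) + (J + J)*(51 + 93)) = 7 + ((J² + J²) + (2*J)*144) = 7 + (2*J² + 288*J) = 7 + 2*J² + 288*J)
√(11358 + E(z(K(4), 15))) = √(11358 + (7 + 2*(-12)² + 288*(-12))) = √(11358 + (7 + 2*144 - 3456)) = √(11358 + (7 + 288 - 3456)) = √(11358 - 3161) = √8197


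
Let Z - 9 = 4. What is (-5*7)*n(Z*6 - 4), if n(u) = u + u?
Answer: -5180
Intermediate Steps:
Z = 13 (Z = 9 + 4 = 13)
n(u) = 2*u
(-5*7)*n(Z*6 - 4) = (-5*7)*(2*(13*6 - 4)) = -70*(78 - 4) = -70*74 = -35*148 = -5180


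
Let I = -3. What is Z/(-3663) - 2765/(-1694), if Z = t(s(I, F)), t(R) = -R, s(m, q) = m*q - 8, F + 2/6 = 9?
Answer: 130787/80586 ≈ 1.6229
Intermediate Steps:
F = 26/3 (F = -⅓ + 9 = 26/3 ≈ 8.6667)
s(m, q) = -8 + m*q
Z = 34 (Z = -(-8 - 3*26/3) = -(-8 - 26) = -1*(-34) = 34)
Z/(-3663) - 2765/(-1694) = 34/(-3663) - 2765/(-1694) = 34*(-1/3663) - 2765*(-1/1694) = -34/3663 + 395/242 = 130787/80586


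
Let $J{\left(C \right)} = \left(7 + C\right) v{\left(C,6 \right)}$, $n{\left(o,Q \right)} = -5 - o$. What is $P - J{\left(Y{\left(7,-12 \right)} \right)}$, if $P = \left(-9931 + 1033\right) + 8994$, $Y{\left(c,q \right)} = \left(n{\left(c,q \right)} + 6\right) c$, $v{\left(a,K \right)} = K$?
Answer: $306$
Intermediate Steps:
$Y{\left(c,q \right)} = c \left(1 - c\right)$ ($Y{\left(c,q \right)} = \left(\left(-5 - c\right) + 6\right) c = \left(1 - c\right) c = c \left(1 - c\right)$)
$J{\left(C \right)} = 42 + 6 C$ ($J{\left(C \right)} = \left(7 + C\right) 6 = 42 + 6 C$)
$P = 96$ ($P = -8898 + 8994 = 96$)
$P - J{\left(Y{\left(7,-12 \right)} \right)} = 96 - \left(42 + 6 \cdot 7 \left(1 - 7\right)\right) = 96 - \left(42 + 6 \cdot 7 \left(-6\right)\right) = 96 - \left(42 + 6 \left(-42\right)\right) = 96 - \left(42 - 252\right) = 96 - -210 = 96 + 210 = 306$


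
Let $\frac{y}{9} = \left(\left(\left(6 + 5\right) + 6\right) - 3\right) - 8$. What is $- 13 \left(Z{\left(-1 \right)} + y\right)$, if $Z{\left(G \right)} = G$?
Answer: $-689$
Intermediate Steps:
$y = 54$ ($y = 9 \left(\left(\left(\left(6 + 5\right) + 6\right) - 3\right) - 8\right) = 9 \left(\left(\left(11 + 6\right) - 3\right) - 8\right) = 9 \left(\left(17 - 3\right) - 8\right) = 9 \left(14 - 8\right) = 9 \cdot 6 = 54$)
$- 13 \left(Z{\left(-1 \right)} + y\right) = - 13 \left(-1 + 54\right) = \left(-13\right) 53 = -689$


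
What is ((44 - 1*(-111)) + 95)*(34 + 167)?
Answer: 50250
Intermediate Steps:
((44 - 1*(-111)) + 95)*(34 + 167) = ((44 + 111) + 95)*201 = (155 + 95)*201 = 250*201 = 50250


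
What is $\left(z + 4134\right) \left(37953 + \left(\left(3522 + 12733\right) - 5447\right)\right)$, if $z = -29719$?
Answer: $-1247550185$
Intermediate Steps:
$\left(z + 4134\right) \left(37953 + \left(\left(3522 + 12733\right) - 5447\right)\right) = \left(-29719 + 4134\right) \left(37953 + \left(\left(3522 + 12733\right) - 5447\right)\right) = - 25585 \left(37953 + \left(16255 - 5447\right)\right) = - 25585 \left(37953 + 10808\right) = \left(-25585\right) 48761 = -1247550185$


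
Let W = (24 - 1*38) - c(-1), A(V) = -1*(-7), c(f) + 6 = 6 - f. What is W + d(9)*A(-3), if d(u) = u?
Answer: 48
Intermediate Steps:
c(f) = -f (c(f) = -6 + (6 - f) = -f)
A(V) = 7
W = -15 (W = (24 - 1*38) - (-1)*(-1) = (24 - 38) - 1*1 = -14 - 1 = -15)
W + d(9)*A(-3) = -15 + 9*7 = -15 + 63 = 48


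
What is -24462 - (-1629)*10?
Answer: -8172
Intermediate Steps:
-24462 - (-1629)*10 = -24462 - 1*(-16290) = -24462 + 16290 = -8172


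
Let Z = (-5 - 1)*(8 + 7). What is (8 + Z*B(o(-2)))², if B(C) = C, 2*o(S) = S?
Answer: 9604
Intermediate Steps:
Z = -90 (Z = -6*15 = -90)
o(S) = S/2
(8 + Z*B(o(-2)))² = (8 - 45*(-2))² = (8 - 90*(-1))² = (8 + 90)² = 98² = 9604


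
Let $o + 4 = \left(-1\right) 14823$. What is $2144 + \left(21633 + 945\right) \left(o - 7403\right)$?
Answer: $-501906796$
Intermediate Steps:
$o = -14827$ ($o = -4 - 14823 = -14827$)
$2144 + \left(21633 + 945\right) \left(o - 7403\right) = 2144 + \left(21633 + 945\right) \left(-14827 - 7403\right) = 2144 + 22578 \left(-22230\right) = 2144 - 501908940 = -501906796$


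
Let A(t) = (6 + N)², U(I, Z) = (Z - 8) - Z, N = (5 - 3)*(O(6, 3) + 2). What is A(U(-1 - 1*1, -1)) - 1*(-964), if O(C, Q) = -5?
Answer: 964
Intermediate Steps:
N = -6 (N = (5 - 3)*(-5 + 2) = 2*(-3) = -6)
U(I, Z) = -8 (U(I, Z) = (-8 + Z) - Z = -8)
A(t) = 0 (A(t) = (6 - 6)² = 0² = 0)
A(U(-1 - 1*1, -1)) - 1*(-964) = 0 - 1*(-964) = 0 + 964 = 964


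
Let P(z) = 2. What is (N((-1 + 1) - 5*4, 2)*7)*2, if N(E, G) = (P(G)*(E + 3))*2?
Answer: -952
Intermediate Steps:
N(E, G) = 12 + 4*E (N(E, G) = (2*(E + 3))*2 = (2*(3 + E))*2 = (6 + 2*E)*2 = 12 + 4*E)
(N((-1 + 1) - 5*4, 2)*7)*2 = ((12 + 4*((-1 + 1) - 5*4))*7)*2 = ((12 + 4*(0 - 20))*7)*2 = ((12 + 4*(-20))*7)*2 = ((12 - 80)*7)*2 = -68*7*2 = -476*2 = -952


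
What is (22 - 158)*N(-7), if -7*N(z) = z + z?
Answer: -272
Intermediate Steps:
N(z) = -2*z/7 (N(z) = -(z + z)/7 = -2*z/7)
(22 - 158)*N(-7) = (22 - 158)*(-2/7*(-7)) = -136*2 = -272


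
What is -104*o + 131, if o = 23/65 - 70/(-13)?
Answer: -2329/5 ≈ -465.80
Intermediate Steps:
o = 373/65 (o = 23*(1/65) - 70*(-1/13) = 23/65 + 70/13 = 373/65 ≈ 5.7385)
-104*o + 131 = -104*373/65 + 131 = -2984/5 + 131 = -2329/5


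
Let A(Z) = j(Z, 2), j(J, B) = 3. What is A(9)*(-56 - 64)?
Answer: -360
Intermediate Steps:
A(Z) = 3
A(9)*(-56 - 64) = 3*(-56 - 64) = 3*(-120) = -360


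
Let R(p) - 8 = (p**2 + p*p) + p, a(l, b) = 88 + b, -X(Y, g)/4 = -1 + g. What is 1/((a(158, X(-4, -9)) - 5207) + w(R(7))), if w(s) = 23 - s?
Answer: -1/5169 ≈ -0.00019346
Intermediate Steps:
X(Y, g) = 4 - 4*g (X(Y, g) = -4*(-1 + g) = 4 - 4*g)
R(p) = 8 + p + 2*p**2 (R(p) = 8 + ((p**2 + p*p) + p) = 8 + ((p**2 + p**2) + p) = 8 + (2*p**2 + p) = 8 + (p + 2*p**2) = 8 + p + 2*p**2)
1/((a(158, X(-4, -9)) - 5207) + w(R(7))) = 1/(((88 + (4 - 4*(-9))) - 5207) + (23 - (8 + 7 + 2*7**2))) = 1/(((88 + (4 + 36)) - 5207) + (23 - (8 + 7 + 2*49))) = 1/(((88 + 40) - 5207) + (23 - (8 + 7 + 98))) = 1/((128 - 5207) + (23 - 1*113)) = 1/(-5079 + (23 - 113)) = 1/(-5079 - 90) = 1/(-5169) = -1/5169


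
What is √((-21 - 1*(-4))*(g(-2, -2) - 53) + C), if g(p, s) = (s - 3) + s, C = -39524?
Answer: 2*I*√9626 ≈ 196.22*I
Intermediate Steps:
g(p, s) = -3 + 2*s (g(p, s) = (-3 + s) + s = -3 + 2*s)
√((-21 - 1*(-4))*(g(-2, -2) - 53) + C) = √((-21 - 1*(-4))*((-3 + 2*(-2)) - 53) - 39524) = √((-21 + 4)*((-3 - 4) - 53) - 39524) = √(-17*(-7 - 53) - 39524) = √(-17*(-60) - 39524) = √(1020 - 39524) = √(-38504) = 2*I*√9626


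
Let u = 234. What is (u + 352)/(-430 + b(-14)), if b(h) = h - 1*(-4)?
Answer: -293/220 ≈ -1.3318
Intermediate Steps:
b(h) = 4 + h (b(h) = h + 4 = 4 + h)
(u + 352)/(-430 + b(-14)) = (234 + 352)/(-430 + (4 - 14)) = 586/(-430 - 10) = 586/(-440) = 586*(-1/440) = -293/220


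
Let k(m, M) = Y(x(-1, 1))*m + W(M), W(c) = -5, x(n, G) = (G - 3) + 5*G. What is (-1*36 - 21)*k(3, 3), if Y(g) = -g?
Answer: 798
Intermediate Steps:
x(n, G) = -3 + 6*G (x(n, G) = (-3 + G) + 5*G = -3 + 6*G)
k(m, M) = -5 - 3*m (k(m, M) = (-(-3 + 6*1))*m - 5 = (-(-3 + 6))*m - 5 = (-1*3)*m - 5 = -3*m - 5 = -5 - 3*m)
(-1*36 - 21)*k(3, 3) = (-1*36 - 21)*(-5 - 3*3) = (-36 - 21)*(-5 - 9) = -57*(-14) = 798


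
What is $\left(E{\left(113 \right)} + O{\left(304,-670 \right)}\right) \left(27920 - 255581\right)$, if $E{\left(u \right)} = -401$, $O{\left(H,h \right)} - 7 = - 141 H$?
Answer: $9848159538$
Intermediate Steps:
$O{\left(H,h \right)} = 7 - 141 H$
$\left(E{\left(113 \right)} + O{\left(304,-670 \right)}\right) \left(27920 - 255581\right) = \left(-401 + \left(7 - 42864\right)\right) \left(27920 - 255581\right) = \left(-401 + \left(7 - 42864\right)\right) \left(-227661\right) = \left(-401 - 42857\right) \left(-227661\right) = \left(-43258\right) \left(-227661\right) = 9848159538$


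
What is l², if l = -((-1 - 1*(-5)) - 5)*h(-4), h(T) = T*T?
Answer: 256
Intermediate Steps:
h(T) = T²
l = 16 (l = -((-1 - 1*(-5)) - 5)*(-4)² = -((-1 + 5) - 5)*16 = -(4 - 5)*16 = -(-1)*16 = -1*(-16) = 16)
l² = 16² = 256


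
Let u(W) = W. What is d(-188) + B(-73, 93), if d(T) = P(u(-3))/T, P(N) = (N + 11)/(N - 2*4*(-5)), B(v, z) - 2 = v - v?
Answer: 3476/1739 ≈ 1.9988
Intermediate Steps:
B(v, z) = 2 (B(v, z) = 2 + (v - v) = 2 + 0 = 2)
P(N) = (11 + N)/(40 + N) (P(N) = (11 + N)/(N - 8*(-5)) = (11 + N)/(N + 40) = (11 + N)/(40 + N))
d(T) = 8/(37*T) (d(T) = ((11 - 3)/(40 - 3))/T = (8/37)/T = ((1/37)*8)/T = 8/(37*T))
d(-188) + B(-73, 93) = (8/37)/(-188) + 2 = (8/37)*(-1/188) + 2 = -2/1739 + 2 = 3476/1739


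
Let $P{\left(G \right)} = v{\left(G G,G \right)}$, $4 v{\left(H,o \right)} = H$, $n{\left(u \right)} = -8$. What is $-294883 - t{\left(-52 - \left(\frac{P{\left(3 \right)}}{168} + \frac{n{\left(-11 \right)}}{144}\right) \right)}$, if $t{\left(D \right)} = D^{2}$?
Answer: $- \frac{1209451936057}{4064256} \approx -2.9758 \cdot 10^{5}$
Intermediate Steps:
$v{\left(H,o \right)} = \frac{H}{4}$
$P{\left(G \right)} = \frac{G^{2}}{4}$ ($P{\left(G \right)} = \frac{G G}{4} = \frac{G^{2}}{4}$)
$-294883 - t{\left(-52 - \left(\frac{P{\left(3 \right)}}{168} + \frac{n{\left(-11 \right)}}{144}\right) \right)} = -294883 - \left(-52 - \left(\frac{\frac{1}{4} \cdot 3^{2}}{168} - \frac{8}{144}\right)\right)^{2} = -294883 - \left(-52 - \left(\frac{1}{4} \cdot 9 \cdot \frac{1}{168} - \frac{1}{18}\right)\right)^{2} = -294883 - \left(-52 - \left(\frac{9}{4} \cdot \frac{1}{168} - \frac{1}{18}\right)\right)^{2} = -294883 - \left(-52 - \left(\frac{3}{224} - \frac{1}{18}\right)\right)^{2} = -294883 - \left(-52 - - \frac{85}{2016}\right)^{2} = -294883 - \left(-52 + \frac{85}{2016}\right)^{2} = -294883 - \left(- \frac{104747}{2016}\right)^{2} = -294883 - \frac{10971934009}{4064256} = - \frac{1209451936057}{4064256}$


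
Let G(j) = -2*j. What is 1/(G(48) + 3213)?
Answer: 1/3117 ≈ 0.00032082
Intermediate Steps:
1/(G(48) + 3213) = 1/(-2*48 + 3213) = 1/(-96 + 3213) = 1/3117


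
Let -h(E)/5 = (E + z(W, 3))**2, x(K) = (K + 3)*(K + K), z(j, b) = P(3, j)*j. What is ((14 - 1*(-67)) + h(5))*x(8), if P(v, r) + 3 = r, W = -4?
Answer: -944064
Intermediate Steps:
P(v, r) = -3 + r
z(j, b) = j*(-3 + j) (z(j, b) = (-3 + j)*j = j*(-3 + j))
x(K) = 2*K*(3 + K) (x(K) = (3 + K)*(2*K) = 2*K*(3 + K))
h(E) = -5*(28 + E)**2 (h(E) = -5*(E - 4*(-3 - 4))**2 = -5*(E - 4*(-7))**2 = -5*(E + 28)**2 = -5*(28 + E)**2)
((14 - 1*(-67)) + h(5))*x(8) = ((14 - 1*(-67)) - 5*(28 + 5)**2)*(2*8*(3 + 8)) = ((14 + 67) - 5*33**2)*(2*8*11) = (81 - 5*1089)*176 = (81 - 5445)*176 = -5364*176 = -944064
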